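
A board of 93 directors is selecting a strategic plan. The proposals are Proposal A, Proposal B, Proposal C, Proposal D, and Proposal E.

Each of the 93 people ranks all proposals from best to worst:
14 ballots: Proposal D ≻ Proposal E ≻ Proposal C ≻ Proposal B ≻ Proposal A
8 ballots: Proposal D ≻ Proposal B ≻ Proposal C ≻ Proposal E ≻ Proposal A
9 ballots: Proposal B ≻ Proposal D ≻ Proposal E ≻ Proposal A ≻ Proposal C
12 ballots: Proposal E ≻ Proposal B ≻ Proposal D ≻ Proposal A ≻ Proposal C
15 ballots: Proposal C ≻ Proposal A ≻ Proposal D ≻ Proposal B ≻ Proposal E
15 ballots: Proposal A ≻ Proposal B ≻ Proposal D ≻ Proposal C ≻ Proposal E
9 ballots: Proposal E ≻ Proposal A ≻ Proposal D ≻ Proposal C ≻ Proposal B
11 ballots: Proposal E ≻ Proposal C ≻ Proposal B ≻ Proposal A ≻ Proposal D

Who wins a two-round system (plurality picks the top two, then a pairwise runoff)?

Proposal D

Round 1 first-place votes: Proposal A 15, Proposal B 9, Proposal C 15, Proposal D 22, Proposal E 32. Proposal E and Proposal D advance.
Runoff: Proposal E is ranked above Proposal D on 32 ballots, Proposal D above Proposal E on 61.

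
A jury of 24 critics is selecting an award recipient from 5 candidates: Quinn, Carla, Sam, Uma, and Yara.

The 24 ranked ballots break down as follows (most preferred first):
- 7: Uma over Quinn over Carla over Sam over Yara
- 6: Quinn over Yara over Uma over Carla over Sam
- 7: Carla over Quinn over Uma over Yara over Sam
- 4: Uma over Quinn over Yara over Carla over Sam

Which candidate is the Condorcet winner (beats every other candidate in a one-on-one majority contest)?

Quinn

Quinn vs Carla: 17–7
Quinn vs Sam: 24–0
Quinn vs Uma: 13–11
Quinn vs Yara: 24–0
Quinn beats every other candidate.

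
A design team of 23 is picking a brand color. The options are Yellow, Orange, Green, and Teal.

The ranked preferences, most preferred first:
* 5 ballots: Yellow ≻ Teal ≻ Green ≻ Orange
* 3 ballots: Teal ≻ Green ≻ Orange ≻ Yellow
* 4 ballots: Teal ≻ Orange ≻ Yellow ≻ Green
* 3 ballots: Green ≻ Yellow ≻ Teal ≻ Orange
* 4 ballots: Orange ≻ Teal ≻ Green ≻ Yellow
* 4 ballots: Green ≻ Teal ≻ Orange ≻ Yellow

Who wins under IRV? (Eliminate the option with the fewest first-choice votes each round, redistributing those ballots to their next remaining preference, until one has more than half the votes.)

Teal

Round 1: Yellow 5, Orange 4, Green 7, Teal 7. Orange eliminated.
Round 2: Yellow 5, Green 7, Teal 11. Yellow eliminated.
Round 3: Green 7, Teal 16. Teal has a majority (≥12).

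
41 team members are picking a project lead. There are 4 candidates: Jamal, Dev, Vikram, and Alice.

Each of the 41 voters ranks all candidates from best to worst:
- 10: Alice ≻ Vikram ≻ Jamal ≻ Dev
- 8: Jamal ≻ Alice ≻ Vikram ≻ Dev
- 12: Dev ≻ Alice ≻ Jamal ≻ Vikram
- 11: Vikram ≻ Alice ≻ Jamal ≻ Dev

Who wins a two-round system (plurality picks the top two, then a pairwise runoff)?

Round 1 first-place votes: Jamal 8, Dev 12, Vikram 11, Alice 10. Dev and Vikram advance.
Runoff: Dev is ranked above Vikram on 12 ballots, Vikram above Dev on 29.

Vikram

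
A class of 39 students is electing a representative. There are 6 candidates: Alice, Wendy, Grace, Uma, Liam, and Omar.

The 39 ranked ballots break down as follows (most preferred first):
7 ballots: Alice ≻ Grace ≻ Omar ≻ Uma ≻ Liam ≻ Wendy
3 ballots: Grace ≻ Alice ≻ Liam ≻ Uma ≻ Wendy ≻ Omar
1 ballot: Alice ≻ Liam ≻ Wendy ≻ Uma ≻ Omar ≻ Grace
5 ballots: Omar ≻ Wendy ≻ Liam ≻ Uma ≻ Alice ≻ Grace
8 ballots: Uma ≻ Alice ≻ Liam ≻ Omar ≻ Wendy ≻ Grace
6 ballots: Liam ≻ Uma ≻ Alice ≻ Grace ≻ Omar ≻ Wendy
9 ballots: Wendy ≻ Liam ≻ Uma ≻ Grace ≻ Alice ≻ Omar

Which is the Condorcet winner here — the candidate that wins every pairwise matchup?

Liam vs Alice: 20–19
Liam vs Wendy: 25–14
Liam vs Grace: 29–10
Liam vs Uma: 24–15
Liam vs Omar: 27–12
Liam beats every other candidate.

Liam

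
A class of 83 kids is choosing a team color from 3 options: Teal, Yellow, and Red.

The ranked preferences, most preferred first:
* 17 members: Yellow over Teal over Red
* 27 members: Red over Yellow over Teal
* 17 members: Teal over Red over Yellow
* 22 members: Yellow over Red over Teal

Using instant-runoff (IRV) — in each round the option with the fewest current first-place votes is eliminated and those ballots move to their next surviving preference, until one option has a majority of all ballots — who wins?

Round 1: Teal 17, Yellow 39, Red 27. Teal eliminated.
Round 2: Yellow 39, Red 44. Red has a majority (≥42).

Red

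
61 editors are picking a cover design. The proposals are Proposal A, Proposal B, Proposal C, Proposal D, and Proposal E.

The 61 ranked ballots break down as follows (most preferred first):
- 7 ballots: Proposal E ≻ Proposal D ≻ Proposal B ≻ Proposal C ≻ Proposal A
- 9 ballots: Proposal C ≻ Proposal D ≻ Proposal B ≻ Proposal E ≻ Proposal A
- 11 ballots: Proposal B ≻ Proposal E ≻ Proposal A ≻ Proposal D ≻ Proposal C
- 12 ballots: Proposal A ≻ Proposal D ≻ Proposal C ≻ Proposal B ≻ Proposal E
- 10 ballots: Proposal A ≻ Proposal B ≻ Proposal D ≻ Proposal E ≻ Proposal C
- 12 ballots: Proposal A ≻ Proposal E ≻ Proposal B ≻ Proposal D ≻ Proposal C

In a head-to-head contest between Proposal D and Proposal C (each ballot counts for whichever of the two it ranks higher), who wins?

Proposal D

Proposal D is ranked above Proposal C on 52 ballots; Proposal C above Proposal D on 9.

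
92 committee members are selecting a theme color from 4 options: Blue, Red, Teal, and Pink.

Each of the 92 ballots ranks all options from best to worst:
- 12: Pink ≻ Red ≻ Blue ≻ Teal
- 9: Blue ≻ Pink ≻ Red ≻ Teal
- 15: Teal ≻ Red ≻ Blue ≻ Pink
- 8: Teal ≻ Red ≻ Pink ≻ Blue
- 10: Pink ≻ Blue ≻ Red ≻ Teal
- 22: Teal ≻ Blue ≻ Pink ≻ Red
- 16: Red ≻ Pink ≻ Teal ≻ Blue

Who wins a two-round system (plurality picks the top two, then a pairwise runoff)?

Pink

Round 1 first-place votes: Blue 9, Red 16, Teal 45, Pink 22. Teal and Pink advance.
Runoff: Teal is ranked above Pink on 45 ballots, Pink above Teal on 47.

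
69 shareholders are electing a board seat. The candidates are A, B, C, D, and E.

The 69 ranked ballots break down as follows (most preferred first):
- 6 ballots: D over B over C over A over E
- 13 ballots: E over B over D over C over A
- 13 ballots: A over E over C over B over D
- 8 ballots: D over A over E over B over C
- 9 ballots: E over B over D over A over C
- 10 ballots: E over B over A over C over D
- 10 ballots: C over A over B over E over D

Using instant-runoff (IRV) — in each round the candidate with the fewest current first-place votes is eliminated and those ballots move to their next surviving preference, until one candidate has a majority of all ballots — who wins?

A

Round 1: A 13, B 0, C 10, D 14, E 32. B eliminated.
Round 2: A 13, C 10, D 14, E 32. C eliminated.
Round 3: A 23, D 14, E 32. D eliminated.
Round 4: A 37, E 32. A has a majority (≥35).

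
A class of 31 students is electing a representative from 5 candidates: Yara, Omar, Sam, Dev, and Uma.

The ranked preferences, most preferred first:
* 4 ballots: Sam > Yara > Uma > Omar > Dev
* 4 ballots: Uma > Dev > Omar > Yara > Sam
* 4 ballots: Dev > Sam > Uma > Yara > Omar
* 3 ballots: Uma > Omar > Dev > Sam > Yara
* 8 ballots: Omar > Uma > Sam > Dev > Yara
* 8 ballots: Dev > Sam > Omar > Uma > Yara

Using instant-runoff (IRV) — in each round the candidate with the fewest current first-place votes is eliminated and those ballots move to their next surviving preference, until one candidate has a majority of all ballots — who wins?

Round 1: Yara 0, Omar 8, Sam 4, Dev 12, Uma 7. Yara eliminated.
Round 2: Omar 8, Sam 4, Dev 12, Uma 7. Sam eliminated.
Round 3: Omar 8, Dev 12, Uma 11. Omar eliminated.
Round 4: Dev 12, Uma 19. Uma has a majority (≥16).

Uma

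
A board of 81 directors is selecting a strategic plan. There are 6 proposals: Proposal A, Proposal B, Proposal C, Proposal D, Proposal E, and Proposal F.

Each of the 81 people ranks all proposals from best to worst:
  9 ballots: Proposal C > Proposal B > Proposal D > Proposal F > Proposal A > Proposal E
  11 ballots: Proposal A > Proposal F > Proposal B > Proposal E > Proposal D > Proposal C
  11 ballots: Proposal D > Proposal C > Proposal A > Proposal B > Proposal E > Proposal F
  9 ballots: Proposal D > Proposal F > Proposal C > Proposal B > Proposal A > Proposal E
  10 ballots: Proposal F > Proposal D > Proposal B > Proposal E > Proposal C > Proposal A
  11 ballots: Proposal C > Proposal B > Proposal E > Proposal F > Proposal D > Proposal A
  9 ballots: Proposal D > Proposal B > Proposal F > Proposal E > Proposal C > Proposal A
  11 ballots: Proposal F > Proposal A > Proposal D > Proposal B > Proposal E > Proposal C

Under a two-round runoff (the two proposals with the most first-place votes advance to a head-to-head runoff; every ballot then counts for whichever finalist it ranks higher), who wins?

Round 1 first-place votes: Proposal A 11, Proposal B 0, Proposal C 20, Proposal D 29, Proposal E 0, Proposal F 21. Proposal D and Proposal F advance.
Runoff: Proposal D is ranked above Proposal F on 38 ballots, Proposal F above Proposal D on 43.

Proposal F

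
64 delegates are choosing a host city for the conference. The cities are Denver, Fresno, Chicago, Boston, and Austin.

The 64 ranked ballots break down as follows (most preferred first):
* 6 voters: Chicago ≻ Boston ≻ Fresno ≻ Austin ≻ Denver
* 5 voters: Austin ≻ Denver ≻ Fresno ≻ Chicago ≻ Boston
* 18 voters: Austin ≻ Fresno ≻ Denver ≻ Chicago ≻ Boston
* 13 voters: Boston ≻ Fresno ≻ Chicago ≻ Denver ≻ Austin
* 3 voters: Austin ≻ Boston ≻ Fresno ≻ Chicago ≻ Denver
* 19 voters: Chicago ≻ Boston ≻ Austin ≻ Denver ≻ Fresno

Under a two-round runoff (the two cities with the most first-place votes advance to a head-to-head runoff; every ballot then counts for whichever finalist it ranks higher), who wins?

Chicago

Round 1 first-place votes: Denver 0, Fresno 0, Chicago 25, Boston 13, Austin 26. Austin and Chicago advance.
Runoff: Austin is ranked above Chicago on 26 ballots, Chicago above Austin on 38.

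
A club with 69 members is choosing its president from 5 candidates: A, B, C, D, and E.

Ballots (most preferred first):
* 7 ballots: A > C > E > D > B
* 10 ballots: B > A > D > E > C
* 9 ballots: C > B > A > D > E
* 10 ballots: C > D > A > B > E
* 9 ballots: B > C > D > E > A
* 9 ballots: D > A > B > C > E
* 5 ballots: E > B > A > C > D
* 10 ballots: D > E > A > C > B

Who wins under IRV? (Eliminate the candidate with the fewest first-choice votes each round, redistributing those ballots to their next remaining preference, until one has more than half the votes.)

C

Round 1: A 7, B 19, C 19, D 19, E 5. E eliminated.
Round 2: A 7, B 24, C 19, D 19. A eliminated.
Round 3: B 24, C 26, D 19. D eliminated.
Round 4: B 33, C 36. C has a majority (≥35).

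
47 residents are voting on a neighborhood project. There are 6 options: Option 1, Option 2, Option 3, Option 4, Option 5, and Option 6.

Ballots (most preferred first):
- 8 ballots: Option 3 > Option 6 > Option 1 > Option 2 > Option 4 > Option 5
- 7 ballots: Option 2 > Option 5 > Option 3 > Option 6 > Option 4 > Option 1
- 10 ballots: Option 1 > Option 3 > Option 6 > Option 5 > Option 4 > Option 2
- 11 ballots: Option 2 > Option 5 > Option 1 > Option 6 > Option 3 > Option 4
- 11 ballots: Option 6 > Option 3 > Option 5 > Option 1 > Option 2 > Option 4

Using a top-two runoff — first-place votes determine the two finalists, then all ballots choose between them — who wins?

Round 1 first-place votes: Option 1 10, Option 2 18, Option 3 8, Option 4 0, Option 5 0, Option 6 11. Option 2 and Option 6 advance.
Runoff: Option 2 is ranked above Option 6 on 18 ballots, Option 6 above Option 2 on 29.

Option 6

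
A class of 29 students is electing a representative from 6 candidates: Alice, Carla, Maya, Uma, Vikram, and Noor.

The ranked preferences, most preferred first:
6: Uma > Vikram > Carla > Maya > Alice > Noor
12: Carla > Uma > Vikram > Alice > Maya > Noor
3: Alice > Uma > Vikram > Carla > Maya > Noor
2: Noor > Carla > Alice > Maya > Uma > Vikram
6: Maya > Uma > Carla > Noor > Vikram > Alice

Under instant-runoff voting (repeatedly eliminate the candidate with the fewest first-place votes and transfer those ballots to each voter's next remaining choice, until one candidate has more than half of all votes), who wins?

Round 1: Alice 3, Carla 12, Maya 6, Uma 6, Vikram 0, Noor 2. Vikram eliminated.
Round 2: Alice 3, Carla 12, Maya 6, Uma 6, Noor 2. Noor eliminated.
Round 3: Alice 3, Carla 14, Maya 6, Uma 6. Alice eliminated.
Round 4: Carla 14, Maya 6, Uma 9. Maya eliminated.
Round 5: Carla 14, Uma 15. Uma has a majority (≥15).

Uma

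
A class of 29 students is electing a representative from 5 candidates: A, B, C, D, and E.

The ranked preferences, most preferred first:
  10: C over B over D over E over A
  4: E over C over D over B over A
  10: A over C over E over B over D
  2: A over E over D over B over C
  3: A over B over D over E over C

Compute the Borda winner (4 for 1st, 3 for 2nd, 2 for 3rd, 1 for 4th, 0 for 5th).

C

A: 10×0 + 4×0 + 10×4 + 2×4 + 3×4 = 60
B: 10×3 + 4×1 + 10×1 + 2×1 + 3×3 = 55
C: 10×4 + 4×3 + 10×3 + 2×0 + 3×0 = 82
D: 10×2 + 4×2 + 10×0 + 2×2 + 3×2 = 38
E: 10×1 + 4×4 + 10×2 + 2×3 + 3×1 = 55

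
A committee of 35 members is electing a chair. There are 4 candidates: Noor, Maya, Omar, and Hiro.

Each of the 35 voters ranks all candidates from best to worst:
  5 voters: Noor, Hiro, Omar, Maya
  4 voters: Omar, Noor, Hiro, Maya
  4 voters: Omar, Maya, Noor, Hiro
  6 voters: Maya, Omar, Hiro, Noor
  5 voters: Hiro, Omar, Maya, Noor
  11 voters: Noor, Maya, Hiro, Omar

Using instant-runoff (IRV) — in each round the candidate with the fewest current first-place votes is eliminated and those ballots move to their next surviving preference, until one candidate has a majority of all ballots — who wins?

Round 1: Noor 16, Maya 6, Omar 8, Hiro 5. Hiro eliminated.
Round 2: Noor 16, Maya 6, Omar 13. Maya eliminated.
Round 3: Noor 16, Omar 19. Omar has a majority (≥18).

Omar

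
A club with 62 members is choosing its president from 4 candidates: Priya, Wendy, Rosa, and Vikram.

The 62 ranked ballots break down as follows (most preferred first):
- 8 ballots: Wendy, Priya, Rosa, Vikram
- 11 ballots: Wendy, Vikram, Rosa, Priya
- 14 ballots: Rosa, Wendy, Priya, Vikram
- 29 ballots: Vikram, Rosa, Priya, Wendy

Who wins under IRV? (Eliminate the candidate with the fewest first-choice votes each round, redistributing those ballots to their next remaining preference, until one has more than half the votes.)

Round 1: Priya 0, Wendy 19, Rosa 14, Vikram 29. Priya eliminated.
Round 2: Wendy 19, Rosa 14, Vikram 29. Rosa eliminated.
Round 3: Wendy 33, Vikram 29. Wendy has a majority (≥32).

Wendy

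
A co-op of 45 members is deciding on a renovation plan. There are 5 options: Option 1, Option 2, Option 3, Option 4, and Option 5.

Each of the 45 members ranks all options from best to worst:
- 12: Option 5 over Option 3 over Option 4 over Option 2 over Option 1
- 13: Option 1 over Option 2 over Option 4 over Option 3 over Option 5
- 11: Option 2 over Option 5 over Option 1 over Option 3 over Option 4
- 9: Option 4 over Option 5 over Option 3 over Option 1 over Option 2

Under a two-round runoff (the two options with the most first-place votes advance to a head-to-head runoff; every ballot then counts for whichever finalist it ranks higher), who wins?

Round 1 first-place votes: Option 1 13, Option 2 11, Option 3 0, Option 4 9, Option 5 12. Option 1 and Option 5 advance.
Runoff: Option 1 is ranked above Option 5 on 13 ballots, Option 5 above Option 1 on 32.

Option 5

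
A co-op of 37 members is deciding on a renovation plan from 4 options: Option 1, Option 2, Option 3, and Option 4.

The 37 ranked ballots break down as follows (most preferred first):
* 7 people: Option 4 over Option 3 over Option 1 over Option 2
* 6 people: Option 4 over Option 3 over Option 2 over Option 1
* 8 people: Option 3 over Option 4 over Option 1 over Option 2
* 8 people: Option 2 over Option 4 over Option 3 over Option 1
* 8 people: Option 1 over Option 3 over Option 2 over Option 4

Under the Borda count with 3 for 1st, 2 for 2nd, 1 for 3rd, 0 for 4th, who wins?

Option 1: 7×1 + 6×0 + 8×1 + 8×0 + 8×3 = 39
Option 2: 7×0 + 6×1 + 8×0 + 8×3 + 8×1 = 38
Option 3: 7×2 + 6×2 + 8×3 + 8×1 + 8×2 = 74
Option 4: 7×3 + 6×3 + 8×2 + 8×2 + 8×0 = 71

Option 3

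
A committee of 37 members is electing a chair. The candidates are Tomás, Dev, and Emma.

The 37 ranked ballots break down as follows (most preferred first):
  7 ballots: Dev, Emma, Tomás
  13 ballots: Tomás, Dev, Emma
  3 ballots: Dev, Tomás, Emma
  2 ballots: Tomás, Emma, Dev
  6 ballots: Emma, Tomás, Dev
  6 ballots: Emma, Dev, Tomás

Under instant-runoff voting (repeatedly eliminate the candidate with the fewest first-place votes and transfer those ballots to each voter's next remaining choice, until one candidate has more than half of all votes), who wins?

Round 1: Tomás 15, Dev 10, Emma 12. Dev eliminated.
Round 2: Tomás 18, Emma 19. Emma has a majority (≥19).

Emma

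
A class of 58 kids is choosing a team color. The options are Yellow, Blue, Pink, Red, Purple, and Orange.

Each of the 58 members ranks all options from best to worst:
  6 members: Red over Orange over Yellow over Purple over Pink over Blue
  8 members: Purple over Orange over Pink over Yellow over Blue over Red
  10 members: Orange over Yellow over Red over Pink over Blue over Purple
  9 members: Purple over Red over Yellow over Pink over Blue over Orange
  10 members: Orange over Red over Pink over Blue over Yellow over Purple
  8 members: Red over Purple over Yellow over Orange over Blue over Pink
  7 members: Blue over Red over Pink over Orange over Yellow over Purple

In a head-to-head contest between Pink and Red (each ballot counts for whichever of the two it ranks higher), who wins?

Pink is ranked above Red on 8 ballots; Red above Pink on 50.

Red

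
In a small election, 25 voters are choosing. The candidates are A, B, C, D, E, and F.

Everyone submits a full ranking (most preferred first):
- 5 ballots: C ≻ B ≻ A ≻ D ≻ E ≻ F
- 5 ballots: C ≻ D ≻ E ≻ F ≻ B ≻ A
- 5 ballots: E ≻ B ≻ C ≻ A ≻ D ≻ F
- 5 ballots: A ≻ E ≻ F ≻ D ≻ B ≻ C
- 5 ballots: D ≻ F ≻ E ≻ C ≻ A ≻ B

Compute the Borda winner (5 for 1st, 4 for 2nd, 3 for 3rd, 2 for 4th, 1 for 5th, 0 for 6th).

A: 5×3 + 5×0 + 5×2 + 5×5 + 5×1 = 55
B: 5×4 + 5×1 + 5×4 + 5×1 + 5×0 = 50
C: 5×5 + 5×5 + 5×3 + 5×0 + 5×2 = 75
D: 5×2 + 5×4 + 5×1 + 5×2 + 5×5 = 70
E: 5×1 + 5×3 + 5×5 + 5×4 + 5×3 = 80
F: 5×0 + 5×2 + 5×0 + 5×3 + 5×4 = 45

E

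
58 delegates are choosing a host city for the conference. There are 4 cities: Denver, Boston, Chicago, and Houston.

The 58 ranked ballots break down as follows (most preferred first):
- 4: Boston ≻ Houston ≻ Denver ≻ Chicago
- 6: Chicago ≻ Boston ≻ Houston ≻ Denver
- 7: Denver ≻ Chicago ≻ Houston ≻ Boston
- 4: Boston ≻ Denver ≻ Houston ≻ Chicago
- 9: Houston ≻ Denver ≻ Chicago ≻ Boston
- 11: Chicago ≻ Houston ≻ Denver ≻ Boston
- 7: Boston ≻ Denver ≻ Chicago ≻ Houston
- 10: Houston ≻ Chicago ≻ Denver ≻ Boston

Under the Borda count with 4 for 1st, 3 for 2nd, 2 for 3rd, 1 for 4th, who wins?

Houston

Denver: 4×2 + 6×1 + 7×4 + 4×3 + 9×3 + 11×2 + 7×3 + 10×2 = 144
Boston: 4×4 + 6×3 + 7×1 + 4×4 + 9×1 + 11×1 + 7×4 + 10×1 = 115
Chicago: 4×1 + 6×4 + 7×3 + 4×1 + 9×2 + 11×4 + 7×2 + 10×3 = 159
Houston: 4×3 + 6×2 + 7×2 + 4×2 + 9×4 + 11×3 + 7×1 + 10×4 = 162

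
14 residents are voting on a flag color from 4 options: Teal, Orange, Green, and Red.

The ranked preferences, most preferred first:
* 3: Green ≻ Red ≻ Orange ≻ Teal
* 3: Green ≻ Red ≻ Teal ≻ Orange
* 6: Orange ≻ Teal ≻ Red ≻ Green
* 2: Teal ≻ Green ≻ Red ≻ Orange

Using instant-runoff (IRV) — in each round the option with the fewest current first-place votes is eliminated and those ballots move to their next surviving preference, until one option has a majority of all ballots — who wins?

Green

Round 1: Teal 2, Orange 6, Green 6, Red 0. Red eliminated.
Round 2: Teal 2, Orange 6, Green 6. Teal eliminated.
Round 3: Orange 6, Green 8. Green has a majority (≥8).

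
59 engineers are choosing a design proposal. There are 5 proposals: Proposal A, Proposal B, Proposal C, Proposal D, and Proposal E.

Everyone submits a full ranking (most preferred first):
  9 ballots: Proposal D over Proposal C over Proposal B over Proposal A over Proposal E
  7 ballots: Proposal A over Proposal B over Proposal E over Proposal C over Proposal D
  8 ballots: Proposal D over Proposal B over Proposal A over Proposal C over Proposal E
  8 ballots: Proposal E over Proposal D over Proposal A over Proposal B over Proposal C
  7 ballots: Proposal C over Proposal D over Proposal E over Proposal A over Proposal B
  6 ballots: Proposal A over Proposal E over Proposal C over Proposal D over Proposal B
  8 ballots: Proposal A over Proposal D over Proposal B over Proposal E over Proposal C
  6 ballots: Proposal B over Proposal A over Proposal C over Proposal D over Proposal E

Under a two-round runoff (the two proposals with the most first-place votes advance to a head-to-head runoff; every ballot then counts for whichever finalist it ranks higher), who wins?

Proposal D

Round 1 first-place votes: Proposal A 21, Proposal B 6, Proposal C 7, Proposal D 17, Proposal E 8. Proposal A and Proposal D advance.
Runoff: Proposal A is ranked above Proposal D on 27 ballots, Proposal D above Proposal A on 32.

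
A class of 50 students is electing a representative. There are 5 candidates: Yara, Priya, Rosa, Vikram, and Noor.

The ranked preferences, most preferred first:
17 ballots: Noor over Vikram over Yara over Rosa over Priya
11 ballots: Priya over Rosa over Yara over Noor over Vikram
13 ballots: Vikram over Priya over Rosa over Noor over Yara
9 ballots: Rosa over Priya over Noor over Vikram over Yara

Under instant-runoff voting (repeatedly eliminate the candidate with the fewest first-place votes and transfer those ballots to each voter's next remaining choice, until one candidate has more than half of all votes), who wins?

Priya

Round 1: Yara 0, Priya 11, Rosa 9, Vikram 13, Noor 17. Yara eliminated.
Round 2: Priya 11, Rosa 9, Vikram 13, Noor 17. Rosa eliminated.
Round 3: Priya 20, Vikram 13, Noor 17. Vikram eliminated.
Round 4: Priya 33, Noor 17. Priya has a majority (≥26).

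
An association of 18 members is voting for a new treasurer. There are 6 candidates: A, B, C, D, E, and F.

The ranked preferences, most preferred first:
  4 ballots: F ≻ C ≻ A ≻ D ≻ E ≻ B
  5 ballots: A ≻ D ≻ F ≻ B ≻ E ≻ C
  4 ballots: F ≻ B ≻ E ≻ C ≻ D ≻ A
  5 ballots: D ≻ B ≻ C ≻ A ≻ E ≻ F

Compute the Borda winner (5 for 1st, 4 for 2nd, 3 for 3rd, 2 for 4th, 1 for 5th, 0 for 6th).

D

A: 4×3 + 5×5 + 4×0 + 5×2 = 47
B: 4×0 + 5×2 + 4×4 + 5×4 = 46
C: 4×4 + 5×0 + 4×2 + 5×3 = 39
D: 4×2 + 5×4 + 4×1 + 5×5 = 57
E: 4×1 + 5×1 + 4×3 + 5×1 = 26
F: 4×5 + 5×3 + 4×5 + 5×0 = 55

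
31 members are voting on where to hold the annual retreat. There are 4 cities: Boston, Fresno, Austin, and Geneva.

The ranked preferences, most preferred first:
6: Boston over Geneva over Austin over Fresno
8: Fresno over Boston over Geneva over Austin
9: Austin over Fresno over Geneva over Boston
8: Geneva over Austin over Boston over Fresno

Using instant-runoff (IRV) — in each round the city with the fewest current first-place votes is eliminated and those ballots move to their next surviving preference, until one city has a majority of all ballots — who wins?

Round 1: Boston 6, Fresno 8, Austin 9, Geneva 8. Boston eliminated.
Round 2: Fresno 8, Austin 9, Geneva 14. Fresno eliminated.
Round 3: Austin 9, Geneva 22. Geneva has a majority (≥16).

Geneva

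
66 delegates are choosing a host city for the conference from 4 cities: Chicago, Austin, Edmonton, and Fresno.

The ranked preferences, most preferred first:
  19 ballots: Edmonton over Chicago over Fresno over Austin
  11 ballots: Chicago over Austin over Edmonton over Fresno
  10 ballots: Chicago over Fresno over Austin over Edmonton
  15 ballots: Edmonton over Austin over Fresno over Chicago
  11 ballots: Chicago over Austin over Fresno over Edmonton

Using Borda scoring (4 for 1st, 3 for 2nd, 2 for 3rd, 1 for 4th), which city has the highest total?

Chicago

Chicago: 19×3 + 11×4 + 10×4 + 15×1 + 11×4 = 200
Austin: 19×1 + 11×3 + 10×2 + 15×3 + 11×3 = 150
Edmonton: 19×4 + 11×2 + 10×1 + 15×4 + 11×1 = 179
Fresno: 19×2 + 11×1 + 10×3 + 15×2 + 11×2 = 131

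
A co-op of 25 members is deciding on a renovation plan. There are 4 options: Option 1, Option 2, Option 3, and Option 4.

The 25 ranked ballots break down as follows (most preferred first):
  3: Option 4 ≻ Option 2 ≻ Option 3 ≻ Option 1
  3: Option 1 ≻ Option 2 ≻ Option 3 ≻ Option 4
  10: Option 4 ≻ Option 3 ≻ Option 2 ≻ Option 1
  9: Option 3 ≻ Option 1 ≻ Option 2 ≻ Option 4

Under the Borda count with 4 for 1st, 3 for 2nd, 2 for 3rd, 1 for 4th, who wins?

Option 1: 3×1 + 3×4 + 10×1 + 9×3 = 52
Option 2: 3×3 + 3×3 + 10×2 + 9×2 = 56
Option 3: 3×2 + 3×2 + 10×3 + 9×4 = 78
Option 4: 3×4 + 3×1 + 10×4 + 9×1 = 64

Option 3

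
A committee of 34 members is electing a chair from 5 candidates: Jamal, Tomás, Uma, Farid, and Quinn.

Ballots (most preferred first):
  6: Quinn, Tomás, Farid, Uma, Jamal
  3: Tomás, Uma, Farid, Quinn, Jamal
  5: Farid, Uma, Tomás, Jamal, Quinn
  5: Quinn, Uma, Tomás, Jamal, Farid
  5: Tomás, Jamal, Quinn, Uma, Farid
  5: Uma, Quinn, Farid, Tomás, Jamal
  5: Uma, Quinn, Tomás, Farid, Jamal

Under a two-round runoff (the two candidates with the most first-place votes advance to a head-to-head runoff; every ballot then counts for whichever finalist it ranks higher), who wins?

Uma

Round 1 first-place votes: Jamal 0, Tomás 8, Uma 10, Farid 5, Quinn 11. Quinn and Uma advance.
Runoff: Quinn is ranked above Uma on 16 ballots, Uma above Quinn on 18.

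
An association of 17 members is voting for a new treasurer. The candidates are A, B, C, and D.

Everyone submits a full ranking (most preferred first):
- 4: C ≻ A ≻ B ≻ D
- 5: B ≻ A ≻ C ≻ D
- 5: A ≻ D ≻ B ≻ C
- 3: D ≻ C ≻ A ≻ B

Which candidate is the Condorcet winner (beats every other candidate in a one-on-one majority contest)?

A vs B: 12–5
A vs C: 10–7
A vs D: 14–3
A beats every other candidate.

A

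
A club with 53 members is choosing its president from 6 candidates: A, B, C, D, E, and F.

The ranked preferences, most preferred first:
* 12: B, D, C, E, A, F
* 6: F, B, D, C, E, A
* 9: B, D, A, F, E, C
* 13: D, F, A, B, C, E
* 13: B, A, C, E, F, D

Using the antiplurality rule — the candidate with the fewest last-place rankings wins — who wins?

Last-place votes: A 6, B 0, C 9, D 13, E 13, F 12.

B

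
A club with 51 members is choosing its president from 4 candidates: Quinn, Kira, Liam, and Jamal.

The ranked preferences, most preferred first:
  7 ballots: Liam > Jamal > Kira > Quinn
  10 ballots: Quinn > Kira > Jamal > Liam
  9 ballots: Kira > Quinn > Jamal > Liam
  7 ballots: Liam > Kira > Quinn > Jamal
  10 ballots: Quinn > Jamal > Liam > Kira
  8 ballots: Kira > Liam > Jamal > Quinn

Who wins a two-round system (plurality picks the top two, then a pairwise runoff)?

Kira

Round 1 first-place votes: Quinn 20, Kira 17, Liam 14, Jamal 0. Quinn and Kira advance.
Runoff: Quinn is ranked above Kira on 20 ballots, Kira above Quinn on 31.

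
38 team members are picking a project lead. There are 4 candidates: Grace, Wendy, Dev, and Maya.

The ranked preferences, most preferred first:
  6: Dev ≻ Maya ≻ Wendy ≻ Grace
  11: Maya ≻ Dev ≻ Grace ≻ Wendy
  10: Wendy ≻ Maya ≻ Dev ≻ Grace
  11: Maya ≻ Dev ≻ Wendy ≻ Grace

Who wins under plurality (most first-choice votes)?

Maya

First-place votes: Grace 0, Wendy 10, Dev 6, Maya 22.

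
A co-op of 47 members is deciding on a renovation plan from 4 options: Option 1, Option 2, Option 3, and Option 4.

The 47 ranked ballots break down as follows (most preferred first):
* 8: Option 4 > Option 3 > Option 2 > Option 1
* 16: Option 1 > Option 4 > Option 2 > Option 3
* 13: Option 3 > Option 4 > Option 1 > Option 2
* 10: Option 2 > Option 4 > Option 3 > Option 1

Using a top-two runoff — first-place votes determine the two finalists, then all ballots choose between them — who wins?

Round 1 first-place votes: Option 1 16, Option 2 10, Option 3 13, Option 4 8. Option 1 and Option 3 advance.
Runoff: Option 1 is ranked above Option 3 on 16 ballots, Option 3 above Option 1 on 31.

Option 3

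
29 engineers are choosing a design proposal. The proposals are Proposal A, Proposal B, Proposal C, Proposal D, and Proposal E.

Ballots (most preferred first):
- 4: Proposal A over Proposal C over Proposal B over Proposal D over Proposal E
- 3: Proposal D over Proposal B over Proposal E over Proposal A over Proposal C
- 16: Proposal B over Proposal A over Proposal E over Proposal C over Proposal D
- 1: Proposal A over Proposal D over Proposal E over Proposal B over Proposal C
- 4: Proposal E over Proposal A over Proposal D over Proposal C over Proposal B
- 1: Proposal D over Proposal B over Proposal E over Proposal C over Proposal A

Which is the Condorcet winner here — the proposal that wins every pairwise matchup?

Proposal B

Proposal B vs Proposal A: 20–9
Proposal B vs Proposal C: 21–8
Proposal B vs Proposal D: 20–9
Proposal B vs Proposal E: 24–5
Proposal B beats every other proposal.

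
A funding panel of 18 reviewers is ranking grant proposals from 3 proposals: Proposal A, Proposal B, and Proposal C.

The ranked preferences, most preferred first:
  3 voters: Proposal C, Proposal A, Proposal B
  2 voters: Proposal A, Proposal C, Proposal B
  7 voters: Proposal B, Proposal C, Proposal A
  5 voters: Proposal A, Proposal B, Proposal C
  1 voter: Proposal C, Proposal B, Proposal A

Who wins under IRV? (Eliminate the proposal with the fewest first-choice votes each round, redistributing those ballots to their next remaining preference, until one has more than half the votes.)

Proposal A

Round 1: Proposal A 7, Proposal B 7, Proposal C 4. Proposal C eliminated.
Round 2: Proposal A 10, Proposal B 8. Proposal A has a majority (≥10).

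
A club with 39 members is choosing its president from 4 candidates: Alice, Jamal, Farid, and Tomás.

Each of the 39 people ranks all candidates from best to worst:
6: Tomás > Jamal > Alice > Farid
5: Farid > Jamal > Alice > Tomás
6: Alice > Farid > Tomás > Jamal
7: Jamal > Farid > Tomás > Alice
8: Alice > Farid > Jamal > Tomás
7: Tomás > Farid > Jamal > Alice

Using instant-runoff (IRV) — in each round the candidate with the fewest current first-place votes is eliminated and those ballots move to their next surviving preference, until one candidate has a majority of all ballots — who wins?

Round 1: Alice 14, Jamal 7, Farid 5, Tomás 13. Farid eliminated.
Round 2: Alice 14, Jamal 12, Tomás 13. Jamal eliminated.
Round 3: Alice 19, Tomás 20. Tomás has a majority (≥20).

Tomás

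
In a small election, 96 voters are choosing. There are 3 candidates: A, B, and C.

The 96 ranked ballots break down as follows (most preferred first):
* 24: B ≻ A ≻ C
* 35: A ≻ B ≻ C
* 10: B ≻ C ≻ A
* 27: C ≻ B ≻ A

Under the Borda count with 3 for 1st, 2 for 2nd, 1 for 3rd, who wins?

B

A: 24×2 + 35×3 + 10×1 + 27×1 = 190
B: 24×3 + 35×2 + 10×3 + 27×2 = 226
C: 24×1 + 35×1 + 10×2 + 27×3 = 160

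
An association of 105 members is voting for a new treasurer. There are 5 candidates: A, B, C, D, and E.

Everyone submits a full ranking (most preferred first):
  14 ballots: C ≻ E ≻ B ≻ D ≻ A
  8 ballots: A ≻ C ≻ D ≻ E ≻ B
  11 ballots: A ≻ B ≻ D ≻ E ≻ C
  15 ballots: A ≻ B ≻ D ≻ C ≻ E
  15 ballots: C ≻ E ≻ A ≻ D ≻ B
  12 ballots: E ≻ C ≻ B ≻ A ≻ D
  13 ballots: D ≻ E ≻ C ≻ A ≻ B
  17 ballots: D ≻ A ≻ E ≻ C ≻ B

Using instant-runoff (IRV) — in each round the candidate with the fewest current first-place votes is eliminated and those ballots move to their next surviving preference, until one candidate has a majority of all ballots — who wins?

C

Round 1: A 34, B 0, C 29, D 30, E 12. B eliminated.
Round 2: A 34, C 29, D 30, E 12. E eliminated.
Round 3: A 34, C 41, D 30. D eliminated.
Round 4: A 51, C 54. C has a majority (≥53).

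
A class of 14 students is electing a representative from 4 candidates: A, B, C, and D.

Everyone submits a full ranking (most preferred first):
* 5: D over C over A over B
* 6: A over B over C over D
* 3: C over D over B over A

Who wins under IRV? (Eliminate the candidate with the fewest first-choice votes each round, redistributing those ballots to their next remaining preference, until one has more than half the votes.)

Round 1: A 6, B 0, C 3, D 5. B eliminated.
Round 2: A 6, C 3, D 5. C eliminated.
Round 3: A 6, D 8. D has a majority (≥8).

D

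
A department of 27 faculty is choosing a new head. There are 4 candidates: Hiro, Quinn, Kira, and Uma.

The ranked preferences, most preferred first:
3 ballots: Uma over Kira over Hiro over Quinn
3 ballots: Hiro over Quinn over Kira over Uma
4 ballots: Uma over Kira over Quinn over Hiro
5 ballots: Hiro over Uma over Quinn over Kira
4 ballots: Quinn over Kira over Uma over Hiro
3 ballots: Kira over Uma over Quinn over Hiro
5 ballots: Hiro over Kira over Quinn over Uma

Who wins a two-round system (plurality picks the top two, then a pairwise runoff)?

Uma

Round 1 first-place votes: Hiro 13, Quinn 4, Kira 3, Uma 7. Hiro and Uma advance.
Runoff: Hiro is ranked above Uma on 13 ballots, Uma above Hiro on 14.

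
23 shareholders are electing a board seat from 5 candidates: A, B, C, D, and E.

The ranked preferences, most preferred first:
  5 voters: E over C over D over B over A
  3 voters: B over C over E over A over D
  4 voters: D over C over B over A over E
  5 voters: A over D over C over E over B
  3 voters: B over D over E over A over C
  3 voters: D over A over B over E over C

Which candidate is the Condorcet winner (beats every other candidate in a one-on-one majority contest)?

D vs A: 15–8
D vs B: 17–6
D vs C: 15–8
D vs E: 15–8
D beats every other candidate.

D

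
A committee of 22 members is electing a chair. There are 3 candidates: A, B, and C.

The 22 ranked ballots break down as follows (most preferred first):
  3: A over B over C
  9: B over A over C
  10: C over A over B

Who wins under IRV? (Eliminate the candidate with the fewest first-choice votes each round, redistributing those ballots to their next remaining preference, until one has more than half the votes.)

B

Round 1: A 3, B 9, C 10. A eliminated.
Round 2: B 12, C 10. B has a majority (≥12).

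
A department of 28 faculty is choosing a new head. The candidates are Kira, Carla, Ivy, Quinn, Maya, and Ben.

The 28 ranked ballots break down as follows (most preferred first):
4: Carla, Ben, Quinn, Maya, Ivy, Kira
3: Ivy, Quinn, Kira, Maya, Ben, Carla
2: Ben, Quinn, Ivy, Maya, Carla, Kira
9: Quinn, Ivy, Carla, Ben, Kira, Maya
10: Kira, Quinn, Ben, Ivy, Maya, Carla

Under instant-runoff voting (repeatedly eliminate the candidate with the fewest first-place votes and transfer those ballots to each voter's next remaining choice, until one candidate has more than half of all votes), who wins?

Quinn

Round 1: Kira 10, Carla 4, Ivy 3, Quinn 9, Maya 0, Ben 2. Maya eliminated.
Round 2: Kira 10, Carla 4, Ivy 3, Quinn 9, Ben 2. Ben eliminated.
Round 3: Kira 10, Carla 4, Ivy 3, Quinn 11. Ivy eliminated.
Round 4: Kira 10, Carla 4, Quinn 14. Carla eliminated.
Round 5: Kira 10, Quinn 18. Quinn has a majority (≥15).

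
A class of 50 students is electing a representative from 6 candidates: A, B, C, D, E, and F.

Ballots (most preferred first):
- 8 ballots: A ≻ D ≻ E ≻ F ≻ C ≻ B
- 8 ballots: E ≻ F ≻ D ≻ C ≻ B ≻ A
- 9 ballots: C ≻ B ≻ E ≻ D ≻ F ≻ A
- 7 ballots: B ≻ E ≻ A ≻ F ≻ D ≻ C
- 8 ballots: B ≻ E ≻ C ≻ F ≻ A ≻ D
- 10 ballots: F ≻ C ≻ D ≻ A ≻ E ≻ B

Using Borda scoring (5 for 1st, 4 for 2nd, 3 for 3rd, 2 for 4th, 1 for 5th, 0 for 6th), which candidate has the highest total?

A: 8×5 + 8×0 + 9×0 + 7×3 + 8×1 + 10×2 = 89
B: 8×0 + 8×1 + 9×4 + 7×5 + 8×5 + 10×0 = 119
C: 8×1 + 8×2 + 9×5 + 7×0 + 8×3 + 10×4 = 133
D: 8×4 + 8×3 + 9×2 + 7×1 + 8×0 + 10×3 = 111
E: 8×3 + 8×5 + 9×3 + 7×4 + 8×4 + 10×1 = 161
F: 8×2 + 8×4 + 9×1 + 7×2 + 8×2 + 10×5 = 137

E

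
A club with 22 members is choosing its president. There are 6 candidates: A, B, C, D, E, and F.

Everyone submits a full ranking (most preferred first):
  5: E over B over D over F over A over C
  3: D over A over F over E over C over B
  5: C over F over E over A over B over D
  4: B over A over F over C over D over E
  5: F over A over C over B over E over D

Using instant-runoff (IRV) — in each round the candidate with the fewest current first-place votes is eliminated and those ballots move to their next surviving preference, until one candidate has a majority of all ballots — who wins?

F

Round 1: A 0, B 4, C 5, D 3, E 5, F 5. A eliminated.
Round 2: B 4, C 5, D 3, E 5, F 5. D eliminated.
Round 3: B 4, C 5, E 5, F 8. B eliminated.
Round 4: C 5, E 5, F 12. F has a majority (≥12).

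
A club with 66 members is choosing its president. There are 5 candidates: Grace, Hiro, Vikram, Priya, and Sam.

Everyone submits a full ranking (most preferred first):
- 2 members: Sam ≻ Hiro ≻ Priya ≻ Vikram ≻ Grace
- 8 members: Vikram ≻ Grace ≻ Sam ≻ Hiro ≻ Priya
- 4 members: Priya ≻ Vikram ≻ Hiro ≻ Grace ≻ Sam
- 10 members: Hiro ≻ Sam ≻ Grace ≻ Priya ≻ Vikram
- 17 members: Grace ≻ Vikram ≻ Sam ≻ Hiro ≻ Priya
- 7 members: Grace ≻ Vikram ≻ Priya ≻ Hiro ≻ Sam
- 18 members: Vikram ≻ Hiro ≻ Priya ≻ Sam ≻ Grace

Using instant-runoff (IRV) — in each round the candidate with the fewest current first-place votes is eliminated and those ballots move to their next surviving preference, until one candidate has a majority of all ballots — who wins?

Grace

Round 1: Grace 24, Hiro 10, Vikram 26, Priya 4, Sam 2. Sam eliminated.
Round 2: Grace 24, Hiro 12, Vikram 26, Priya 4. Priya eliminated.
Round 3: Grace 24, Hiro 12, Vikram 30. Hiro eliminated.
Round 4: Grace 34, Vikram 32. Grace has a majority (≥34).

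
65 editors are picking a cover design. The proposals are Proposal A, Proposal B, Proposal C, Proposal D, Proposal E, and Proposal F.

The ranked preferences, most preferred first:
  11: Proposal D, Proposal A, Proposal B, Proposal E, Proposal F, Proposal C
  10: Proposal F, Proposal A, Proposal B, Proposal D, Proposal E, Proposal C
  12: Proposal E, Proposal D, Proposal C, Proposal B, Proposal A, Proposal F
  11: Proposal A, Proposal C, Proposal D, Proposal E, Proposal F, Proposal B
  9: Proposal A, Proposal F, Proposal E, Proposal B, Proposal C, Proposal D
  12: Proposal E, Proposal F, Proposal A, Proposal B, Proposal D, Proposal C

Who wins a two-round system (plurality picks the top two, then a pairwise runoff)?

Proposal A

Round 1 first-place votes: Proposal A 20, Proposal B 0, Proposal C 0, Proposal D 11, Proposal E 24, Proposal F 10. Proposal E and Proposal A advance.
Runoff: Proposal E is ranked above Proposal A on 24 ballots, Proposal A above Proposal E on 41.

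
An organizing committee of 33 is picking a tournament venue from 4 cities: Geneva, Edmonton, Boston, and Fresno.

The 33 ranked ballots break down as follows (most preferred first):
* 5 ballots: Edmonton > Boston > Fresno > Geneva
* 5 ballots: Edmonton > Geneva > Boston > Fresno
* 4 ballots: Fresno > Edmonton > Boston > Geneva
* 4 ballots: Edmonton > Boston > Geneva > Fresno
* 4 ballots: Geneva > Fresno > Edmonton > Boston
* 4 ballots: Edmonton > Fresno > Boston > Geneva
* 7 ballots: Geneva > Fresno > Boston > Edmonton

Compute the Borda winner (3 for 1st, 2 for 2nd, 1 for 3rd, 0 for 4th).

Edmonton

Geneva: 5×0 + 5×2 + 4×0 + 4×1 + 4×3 + 4×0 + 7×3 = 47
Edmonton: 5×3 + 5×3 + 4×2 + 4×3 + 4×1 + 4×3 + 7×0 = 66
Boston: 5×2 + 5×1 + 4×1 + 4×2 + 4×0 + 4×1 + 7×1 = 38
Fresno: 5×1 + 5×0 + 4×3 + 4×0 + 4×2 + 4×2 + 7×2 = 47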